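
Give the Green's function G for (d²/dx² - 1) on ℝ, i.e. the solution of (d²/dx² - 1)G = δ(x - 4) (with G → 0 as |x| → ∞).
-\frac{e^{-|x - 4|}}{2}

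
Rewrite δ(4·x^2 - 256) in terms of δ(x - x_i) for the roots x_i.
\frac{\delta(x - 8) + \delta(x + 8)}{64}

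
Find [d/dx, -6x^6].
- 36 x^{5}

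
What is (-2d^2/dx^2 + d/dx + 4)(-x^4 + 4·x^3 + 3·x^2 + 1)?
- 4 x^{4} + 12 x^{3} + 48 x^{2} - 42 x - 8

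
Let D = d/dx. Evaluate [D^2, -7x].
-14D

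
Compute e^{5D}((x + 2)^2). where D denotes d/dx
x^{2} + 14 x + 49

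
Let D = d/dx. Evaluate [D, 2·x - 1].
2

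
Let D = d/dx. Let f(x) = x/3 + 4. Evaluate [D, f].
\frac{1}{3}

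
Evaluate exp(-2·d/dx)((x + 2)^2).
x^{2}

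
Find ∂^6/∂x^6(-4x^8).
- 80640 x^{2}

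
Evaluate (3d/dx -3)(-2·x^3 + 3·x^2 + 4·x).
6 x^{3} - 27 x^{2} + 6 x + 12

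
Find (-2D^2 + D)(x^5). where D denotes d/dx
5 x^{3} \left(x - 8\right)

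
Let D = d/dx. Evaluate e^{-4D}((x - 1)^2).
x^{2} - 10 x + 25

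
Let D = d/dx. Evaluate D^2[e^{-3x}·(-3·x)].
9 \left(2 - 3 x\right) e^{- 3 x}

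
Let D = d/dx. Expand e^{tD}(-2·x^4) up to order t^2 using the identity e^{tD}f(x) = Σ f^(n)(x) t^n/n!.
2 x^{2} \left(- 6 t^{2} - 4 t x - x^{2}\right)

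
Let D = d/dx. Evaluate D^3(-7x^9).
- 3528 x^{6}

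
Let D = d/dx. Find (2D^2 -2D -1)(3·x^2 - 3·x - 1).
- 3 x^{2} - 9 x + 19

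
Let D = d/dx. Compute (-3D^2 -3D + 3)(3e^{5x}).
- 261 e^{5 x}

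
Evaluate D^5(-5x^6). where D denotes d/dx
- 3600 x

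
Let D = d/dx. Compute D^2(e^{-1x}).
e^{- x}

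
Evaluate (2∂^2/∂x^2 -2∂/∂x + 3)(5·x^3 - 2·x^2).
15 x^{3} - 36 x^{2} + 68 x - 8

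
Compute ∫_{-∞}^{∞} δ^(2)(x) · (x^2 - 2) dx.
2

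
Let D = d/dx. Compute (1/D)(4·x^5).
\frac{2 x^{6}}{3}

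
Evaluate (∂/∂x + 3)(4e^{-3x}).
0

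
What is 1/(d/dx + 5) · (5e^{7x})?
\frac{5 e^{7 x}}{12}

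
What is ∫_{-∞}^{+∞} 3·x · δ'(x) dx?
-3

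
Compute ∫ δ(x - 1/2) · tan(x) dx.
\tan{\left(\frac{1}{2} \right)}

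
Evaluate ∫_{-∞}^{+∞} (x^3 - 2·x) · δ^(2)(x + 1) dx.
-6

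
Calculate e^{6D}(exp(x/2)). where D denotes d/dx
e^{\frac{x}{2} + 3}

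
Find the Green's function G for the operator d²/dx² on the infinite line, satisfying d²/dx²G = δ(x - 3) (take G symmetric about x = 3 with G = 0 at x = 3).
\frac{|x - 3|}{2}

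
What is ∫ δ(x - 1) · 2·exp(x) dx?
2 e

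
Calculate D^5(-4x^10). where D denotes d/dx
- 120960 x^{5}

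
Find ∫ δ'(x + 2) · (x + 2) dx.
-1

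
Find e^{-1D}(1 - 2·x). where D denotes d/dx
3 - 2 x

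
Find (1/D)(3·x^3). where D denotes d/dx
\frac{3 x^{4}}{4}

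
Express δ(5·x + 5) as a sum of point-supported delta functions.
\frac{\delta(x + 1)}{5}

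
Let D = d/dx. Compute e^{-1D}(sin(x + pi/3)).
\sin{\left(x - 1 + \frac{\pi}{3} \right)}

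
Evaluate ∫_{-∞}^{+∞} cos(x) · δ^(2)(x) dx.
-1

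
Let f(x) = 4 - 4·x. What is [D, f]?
-4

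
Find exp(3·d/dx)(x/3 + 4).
\frac{x}{3} + 5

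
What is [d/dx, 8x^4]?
32 x^{3}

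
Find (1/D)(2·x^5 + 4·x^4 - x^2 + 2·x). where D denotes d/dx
\frac{x^{6}}{3} + \frac{4 x^{5}}{5} - \frac{x^{3}}{3} + x^{2}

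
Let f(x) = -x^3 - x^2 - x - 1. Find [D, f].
- 3 x^{2} - 2 x - 1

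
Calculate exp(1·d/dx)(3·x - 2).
3 x + 1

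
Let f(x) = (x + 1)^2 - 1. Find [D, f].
2 x + 2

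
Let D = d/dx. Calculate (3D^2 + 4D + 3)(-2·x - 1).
- 6 x - 11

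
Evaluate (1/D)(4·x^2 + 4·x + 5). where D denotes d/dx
\frac{4 x^{3}}{3} + 2 x^{2} + 5 x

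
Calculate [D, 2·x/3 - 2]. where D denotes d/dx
\frac{2}{3}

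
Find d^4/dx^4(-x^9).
- 3024 x^{5}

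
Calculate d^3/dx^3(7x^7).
1470 x^{4}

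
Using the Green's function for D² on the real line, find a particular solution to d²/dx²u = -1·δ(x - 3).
-\frac{|x - 3|}{2}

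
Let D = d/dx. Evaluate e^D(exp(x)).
e^{x + 1}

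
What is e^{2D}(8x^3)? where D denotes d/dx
8 x^{3} + 48 x^{2} + 96 x + 64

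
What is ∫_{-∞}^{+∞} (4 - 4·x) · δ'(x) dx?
4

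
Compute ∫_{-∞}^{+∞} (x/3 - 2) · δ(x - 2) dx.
- \frac{4}{3}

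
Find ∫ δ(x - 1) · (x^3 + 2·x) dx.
3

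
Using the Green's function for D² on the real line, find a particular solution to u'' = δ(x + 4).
\frac{|x + 4|}{2}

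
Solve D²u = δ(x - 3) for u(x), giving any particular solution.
\frac{|x - 3|}{2}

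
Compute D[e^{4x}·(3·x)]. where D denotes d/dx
\left(12 x + 3\right) e^{4 x}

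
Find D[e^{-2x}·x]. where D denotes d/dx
\left(1 - 2 x\right) e^{- 2 x}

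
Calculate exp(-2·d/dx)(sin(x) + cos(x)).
\sqrt{2} \cos{\left(- x + \frac{\pi}{4} + 2 \right)}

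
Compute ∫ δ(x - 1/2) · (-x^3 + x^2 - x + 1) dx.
\frac{5}{8}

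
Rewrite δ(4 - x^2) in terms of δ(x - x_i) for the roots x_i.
\frac{\delta(x - 2) + \delta(x + 2)}{4}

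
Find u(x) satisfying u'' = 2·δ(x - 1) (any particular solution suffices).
|x - 1|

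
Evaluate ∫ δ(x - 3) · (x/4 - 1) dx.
- \frac{1}{4}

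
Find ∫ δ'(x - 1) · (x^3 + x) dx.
-4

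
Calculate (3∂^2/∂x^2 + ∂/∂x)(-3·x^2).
- 6 x - 18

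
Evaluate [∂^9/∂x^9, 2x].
18\frac{d^{8}}{dx^{8}}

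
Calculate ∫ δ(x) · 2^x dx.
1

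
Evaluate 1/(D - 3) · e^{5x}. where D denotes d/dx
\frac{e^{5 x}}{2}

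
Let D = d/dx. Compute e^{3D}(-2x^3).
- 2 x^{3} - 18 x^{2} - 54 x - 54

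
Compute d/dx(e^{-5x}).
- 5 e^{- 5 x}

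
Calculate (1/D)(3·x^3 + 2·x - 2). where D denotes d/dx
\frac{3 x^{4}}{4} + x^{2} - 2 x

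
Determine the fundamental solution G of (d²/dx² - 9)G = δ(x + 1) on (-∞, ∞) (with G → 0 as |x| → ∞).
-\frac{e^{-3|x + 1|}}{6}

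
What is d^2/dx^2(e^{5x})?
25 e^{5 x}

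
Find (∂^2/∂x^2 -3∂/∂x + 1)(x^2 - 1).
x^{2} - 6 x + 1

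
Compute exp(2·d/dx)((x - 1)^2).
x^{2} + 2 x + 1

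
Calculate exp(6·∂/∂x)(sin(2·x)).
\sin{\left(2 x + 12 \right)}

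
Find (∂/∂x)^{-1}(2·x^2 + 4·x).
\frac{2 x^{3}}{3} + 2 x^{2}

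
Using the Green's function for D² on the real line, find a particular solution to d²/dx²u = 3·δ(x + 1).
\frac{3|x + 1|}{2}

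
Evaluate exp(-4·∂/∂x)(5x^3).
5 x^{3} - 60 x^{2} + 240 x - 320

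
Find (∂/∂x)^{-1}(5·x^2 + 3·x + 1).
\frac{5 x^{3}}{3} + \frac{3 x^{2}}{2} + x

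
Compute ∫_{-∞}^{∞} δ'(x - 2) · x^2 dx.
-4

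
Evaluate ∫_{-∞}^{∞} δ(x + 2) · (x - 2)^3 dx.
-64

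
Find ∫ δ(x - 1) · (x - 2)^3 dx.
-1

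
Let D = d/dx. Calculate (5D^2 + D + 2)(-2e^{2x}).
- 48 e^{2 x}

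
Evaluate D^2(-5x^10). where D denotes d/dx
- 450 x^{8}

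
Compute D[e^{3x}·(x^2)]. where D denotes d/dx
x \left(3 x + 2\right) e^{3 x}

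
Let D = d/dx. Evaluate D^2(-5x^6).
- 150 x^{4}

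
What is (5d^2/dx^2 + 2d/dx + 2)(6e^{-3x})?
246 e^{- 3 x}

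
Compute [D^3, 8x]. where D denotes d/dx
24D^{2}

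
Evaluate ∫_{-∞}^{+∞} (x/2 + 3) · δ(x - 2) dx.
4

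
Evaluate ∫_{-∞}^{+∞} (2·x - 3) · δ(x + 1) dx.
-5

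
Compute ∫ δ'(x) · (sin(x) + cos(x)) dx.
-1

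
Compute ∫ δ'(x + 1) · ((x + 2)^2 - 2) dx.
-2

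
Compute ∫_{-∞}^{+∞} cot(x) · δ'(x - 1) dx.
\frac{1}{\sin^{2}{\left(1 \right)}}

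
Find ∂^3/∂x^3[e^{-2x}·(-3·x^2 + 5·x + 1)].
8 \left(3 x^{2} - 14 x + 11\right) e^{- 2 x}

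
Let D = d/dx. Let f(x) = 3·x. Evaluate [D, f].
3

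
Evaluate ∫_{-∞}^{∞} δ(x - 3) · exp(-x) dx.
e^{-3}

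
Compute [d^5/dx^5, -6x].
-30\frac{d^{4}}{dx^{4}}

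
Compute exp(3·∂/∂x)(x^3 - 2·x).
x^{3} + 9 x^{2} + 25 x + 21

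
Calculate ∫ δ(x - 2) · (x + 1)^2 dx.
9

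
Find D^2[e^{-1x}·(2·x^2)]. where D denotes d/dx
2 \left(x^{2} - 4 x + 2\right) e^{- x}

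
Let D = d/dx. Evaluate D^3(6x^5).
360 x^{2}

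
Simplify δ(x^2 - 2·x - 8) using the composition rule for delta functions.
\frac{\delta(x + 2) + \delta(x - 4)}{6}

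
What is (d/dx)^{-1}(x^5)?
\frac{x^{6}}{6}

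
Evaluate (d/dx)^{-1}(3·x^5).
\frac{x^{6}}{2}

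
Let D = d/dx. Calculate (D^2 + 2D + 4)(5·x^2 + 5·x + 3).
20 x^{2} + 40 x + 32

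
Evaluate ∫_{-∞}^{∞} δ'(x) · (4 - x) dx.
1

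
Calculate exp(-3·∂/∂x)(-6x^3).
- 6 x^{3} + 54 x^{2} - 162 x + 162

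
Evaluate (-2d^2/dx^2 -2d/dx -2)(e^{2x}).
- 14 e^{2 x}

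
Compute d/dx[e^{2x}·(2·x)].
\left(4 x + 2\right) e^{2 x}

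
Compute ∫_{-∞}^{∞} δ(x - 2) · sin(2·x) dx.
\sin{\left(4 \right)}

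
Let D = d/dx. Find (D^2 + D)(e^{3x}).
12 e^{3 x}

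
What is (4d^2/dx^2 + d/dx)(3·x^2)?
6 x + 24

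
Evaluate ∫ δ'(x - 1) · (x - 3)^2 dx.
4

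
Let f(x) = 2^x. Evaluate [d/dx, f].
2^{x} \log{\left(2 \right)}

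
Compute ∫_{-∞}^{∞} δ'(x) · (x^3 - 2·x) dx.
2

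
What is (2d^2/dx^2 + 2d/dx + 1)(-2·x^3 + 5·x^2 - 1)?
- 2 x^{3} - 7 x^{2} - 4 x + 19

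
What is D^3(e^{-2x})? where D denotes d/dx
- 8 e^{- 2 x}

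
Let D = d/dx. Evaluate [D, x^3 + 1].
3 x^{2}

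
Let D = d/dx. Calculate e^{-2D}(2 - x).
4 - x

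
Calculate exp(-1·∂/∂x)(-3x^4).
- 3 x^{4} + 12 x^{3} - 18 x^{2} + 12 x - 3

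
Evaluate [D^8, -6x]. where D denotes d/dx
-48D^{7}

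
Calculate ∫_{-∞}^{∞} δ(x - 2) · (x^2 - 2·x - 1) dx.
-1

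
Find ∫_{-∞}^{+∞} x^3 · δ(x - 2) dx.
8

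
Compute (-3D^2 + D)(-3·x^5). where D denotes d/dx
15 x^{3} \left(12 - x\right)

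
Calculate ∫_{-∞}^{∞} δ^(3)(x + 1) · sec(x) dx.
\left(5 + 6 \tan^{2}{\left(1 \right)}\right) \tan{\left(1 \right)} \sec{\left(1 \right)}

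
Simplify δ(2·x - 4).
\frac{\delta(x - 2)}{2}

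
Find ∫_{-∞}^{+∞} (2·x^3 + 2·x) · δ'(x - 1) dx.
-8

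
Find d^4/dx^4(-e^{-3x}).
- 81 e^{- 3 x}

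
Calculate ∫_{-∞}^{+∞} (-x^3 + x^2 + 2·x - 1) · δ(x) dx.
-1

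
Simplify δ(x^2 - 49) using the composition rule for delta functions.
\frac{\delta(x - 7) + \delta(x + 7)}{14}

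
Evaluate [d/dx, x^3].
3 x^{2}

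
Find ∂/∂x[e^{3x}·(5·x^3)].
15 x^{2} \left(x + 1\right) e^{3 x}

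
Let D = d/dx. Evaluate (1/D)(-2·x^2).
- \frac{2 x^{3}}{3}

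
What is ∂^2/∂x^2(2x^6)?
60 x^{4}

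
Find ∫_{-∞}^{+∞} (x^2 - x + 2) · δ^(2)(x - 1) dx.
2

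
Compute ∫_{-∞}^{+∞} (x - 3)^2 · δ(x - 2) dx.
1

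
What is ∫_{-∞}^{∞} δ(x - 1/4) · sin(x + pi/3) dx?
\sin{\left(\frac{1}{4} + \frac{\pi}{3} \right)}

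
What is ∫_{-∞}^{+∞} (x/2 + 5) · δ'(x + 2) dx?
- \frac{1}{2}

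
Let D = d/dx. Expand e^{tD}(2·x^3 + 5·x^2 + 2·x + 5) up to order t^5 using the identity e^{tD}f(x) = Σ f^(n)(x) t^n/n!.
2 t^{3} + t^{2} \left(6 x + 5\right) + 2 t \left(3 x^{2} + 5 x + 1\right) + 2 x^{3} + 5 x^{2} + 2 x + 5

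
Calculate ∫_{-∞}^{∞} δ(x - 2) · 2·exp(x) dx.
2 e^{2}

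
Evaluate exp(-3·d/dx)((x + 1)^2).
x^{2} - 4 x + 4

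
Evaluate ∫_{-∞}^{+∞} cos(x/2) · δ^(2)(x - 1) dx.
- \frac{\cos{\left(\frac{1}{2} \right)}}{4}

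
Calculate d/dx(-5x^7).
- 35 x^{6}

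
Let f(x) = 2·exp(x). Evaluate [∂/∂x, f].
2 e^{x}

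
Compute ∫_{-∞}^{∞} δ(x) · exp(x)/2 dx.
\frac{1}{2}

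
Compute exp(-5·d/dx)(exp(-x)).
e^{5 - x}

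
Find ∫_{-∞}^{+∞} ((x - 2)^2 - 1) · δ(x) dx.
3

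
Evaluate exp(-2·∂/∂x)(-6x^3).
- 6 x^{3} + 36 x^{2} - 72 x + 48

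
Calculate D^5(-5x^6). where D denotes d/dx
- 3600 x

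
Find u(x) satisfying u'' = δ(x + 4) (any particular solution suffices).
\frac{|x + 4|}{2}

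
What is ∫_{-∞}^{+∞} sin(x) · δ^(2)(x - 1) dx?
- \sin{\left(1 \right)}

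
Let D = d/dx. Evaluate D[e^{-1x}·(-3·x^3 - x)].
\left(3 x^{3} - 9 x^{2} + x - 1\right) e^{- x}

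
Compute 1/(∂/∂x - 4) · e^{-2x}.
- \frac{e^{- 2 x}}{6}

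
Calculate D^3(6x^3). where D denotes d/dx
36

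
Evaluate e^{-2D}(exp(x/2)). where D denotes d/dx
e^{\frac{x}{2} - 1}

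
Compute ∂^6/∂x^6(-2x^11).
- 665280 x^{5}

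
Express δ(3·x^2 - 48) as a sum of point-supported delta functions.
\frac{\delta(x - 4) + \delta(x + 4)}{24}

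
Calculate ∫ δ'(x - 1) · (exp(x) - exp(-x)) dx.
- 2 \cosh{\left(1 \right)}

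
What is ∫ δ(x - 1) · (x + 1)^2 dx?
4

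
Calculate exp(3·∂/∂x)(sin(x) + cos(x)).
\sqrt{2} \sin{\left(x + \frac{\pi}{4} + 3 \right)}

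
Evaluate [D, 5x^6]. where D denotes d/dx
30 x^{5}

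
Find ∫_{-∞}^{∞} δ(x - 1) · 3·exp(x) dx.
3 e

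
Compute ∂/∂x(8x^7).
56 x^{6}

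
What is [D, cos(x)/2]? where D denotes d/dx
- \frac{\sin{\left(x \right)}}{2}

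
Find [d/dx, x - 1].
1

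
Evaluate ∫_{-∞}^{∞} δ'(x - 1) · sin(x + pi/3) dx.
- \cos{\left(1 + \frac{\pi}{3} \right)}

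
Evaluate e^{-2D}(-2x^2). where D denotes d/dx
- 2 x^{2} + 8 x - 8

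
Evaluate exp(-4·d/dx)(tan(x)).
\tan{\left(x - 4 \right)}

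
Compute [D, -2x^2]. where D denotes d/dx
- 4 x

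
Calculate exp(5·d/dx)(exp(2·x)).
e^{2 x + 10}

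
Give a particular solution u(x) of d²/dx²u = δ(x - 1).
\frac{|x - 1|}{2}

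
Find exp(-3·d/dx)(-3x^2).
- 3 x^{2} + 18 x - 27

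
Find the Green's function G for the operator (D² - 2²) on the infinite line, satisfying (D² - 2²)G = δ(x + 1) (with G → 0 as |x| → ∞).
-\frac{e^{-2|x + 1|}}{4}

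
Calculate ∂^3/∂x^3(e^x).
e^{x}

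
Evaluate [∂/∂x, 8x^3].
24 x^{2}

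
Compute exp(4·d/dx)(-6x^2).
- 6 x^{2} - 48 x - 96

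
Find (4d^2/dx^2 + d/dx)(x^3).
3 x \left(x + 8\right)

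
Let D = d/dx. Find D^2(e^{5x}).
25 e^{5 x}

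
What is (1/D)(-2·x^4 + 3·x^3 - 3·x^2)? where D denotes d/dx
- \frac{2 x^{5}}{5} + \frac{3 x^{4}}{4} - x^{3}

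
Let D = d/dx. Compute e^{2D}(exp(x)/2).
\frac{e^{x + 2}}{2}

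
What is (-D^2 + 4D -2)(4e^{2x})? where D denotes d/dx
8 e^{2 x}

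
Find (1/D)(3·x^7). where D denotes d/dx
\frac{3 x^{8}}{8}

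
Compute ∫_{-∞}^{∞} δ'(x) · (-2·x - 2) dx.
2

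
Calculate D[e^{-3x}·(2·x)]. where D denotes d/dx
2 \left(1 - 3 x\right) e^{- 3 x}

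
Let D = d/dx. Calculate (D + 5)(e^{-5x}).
0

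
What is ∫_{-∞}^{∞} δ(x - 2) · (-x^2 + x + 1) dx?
-1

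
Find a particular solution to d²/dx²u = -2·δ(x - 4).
-|x - 4|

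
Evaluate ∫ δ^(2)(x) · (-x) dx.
0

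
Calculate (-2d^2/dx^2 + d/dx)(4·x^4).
16 x^{2} \left(x - 6\right)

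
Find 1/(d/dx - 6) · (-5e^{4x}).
\frac{5 e^{4 x}}{2}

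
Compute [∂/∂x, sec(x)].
\tan{\left(x \right)} \sec{\left(x \right)}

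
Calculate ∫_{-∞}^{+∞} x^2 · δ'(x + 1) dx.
2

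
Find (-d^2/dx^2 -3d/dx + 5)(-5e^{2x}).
25 e^{2 x}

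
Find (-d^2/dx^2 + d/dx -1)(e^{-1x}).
- 3 e^{- x}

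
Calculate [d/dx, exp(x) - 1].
e^{x}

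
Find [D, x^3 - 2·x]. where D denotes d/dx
3 x^{2} - 2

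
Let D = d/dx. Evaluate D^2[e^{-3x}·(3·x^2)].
3 \left(9 x^{2} - 12 x + 2\right) e^{- 3 x}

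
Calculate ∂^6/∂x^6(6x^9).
362880 x^{3}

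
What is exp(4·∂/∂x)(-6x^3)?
- 6 x^{3} - 72 x^{2} - 288 x - 384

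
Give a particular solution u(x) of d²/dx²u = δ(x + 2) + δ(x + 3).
\frac{|x + 2|}{2} + \frac{|x + 3|}{2}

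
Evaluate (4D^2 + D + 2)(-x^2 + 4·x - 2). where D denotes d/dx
- 2 x^{2} + 6 x - 8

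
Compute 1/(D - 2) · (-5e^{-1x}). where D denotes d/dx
\frac{5 e^{- x}}{3}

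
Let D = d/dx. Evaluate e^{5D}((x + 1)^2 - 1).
x^{2} + 12 x + 35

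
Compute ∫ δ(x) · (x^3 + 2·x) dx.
0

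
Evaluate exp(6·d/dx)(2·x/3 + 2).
\frac{2 x}{3} + 6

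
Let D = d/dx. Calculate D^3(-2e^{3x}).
- 54 e^{3 x}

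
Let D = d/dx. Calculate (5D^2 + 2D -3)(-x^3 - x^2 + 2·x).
3 x^{3} - 3 x^{2} - 40 x - 6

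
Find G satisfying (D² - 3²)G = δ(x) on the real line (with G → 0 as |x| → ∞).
-\frac{e^{-3|x|}}{6}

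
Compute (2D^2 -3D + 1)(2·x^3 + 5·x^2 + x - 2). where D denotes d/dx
2 x^{3} - 13 x^{2} - 5 x + 15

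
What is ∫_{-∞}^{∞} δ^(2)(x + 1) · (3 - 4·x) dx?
0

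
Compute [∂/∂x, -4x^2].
- 8 x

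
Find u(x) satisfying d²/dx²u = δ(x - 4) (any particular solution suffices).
\frac{|x - 4|}{2}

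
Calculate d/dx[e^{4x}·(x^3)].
x^{2} \left(4 x + 3\right) e^{4 x}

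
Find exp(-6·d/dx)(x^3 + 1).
x^{3} - 18 x^{2} + 108 x - 215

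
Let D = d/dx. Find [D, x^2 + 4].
2 x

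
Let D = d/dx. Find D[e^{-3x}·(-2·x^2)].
2 x \left(3 x - 2\right) e^{- 3 x}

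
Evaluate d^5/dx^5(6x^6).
4320 x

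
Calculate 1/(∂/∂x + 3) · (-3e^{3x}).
- \frac{e^{3 x}}{2}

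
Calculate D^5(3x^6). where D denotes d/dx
2160 x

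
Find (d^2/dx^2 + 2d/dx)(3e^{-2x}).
0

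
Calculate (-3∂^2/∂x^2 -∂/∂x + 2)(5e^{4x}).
- 250 e^{4 x}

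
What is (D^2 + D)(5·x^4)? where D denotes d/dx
20 x^{2} \left(x + 3\right)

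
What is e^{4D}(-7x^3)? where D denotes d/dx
- 7 x^{3} - 84 x^{2} - 336 x - 448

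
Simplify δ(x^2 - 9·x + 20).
\frac{\delta(x - 5) + \delta(x - 4)}{1}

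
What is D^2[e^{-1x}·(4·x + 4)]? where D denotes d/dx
4 \left(x - 1\right) e^{- x}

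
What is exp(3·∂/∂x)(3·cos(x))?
3 \cos{\left(x + 3 \right)}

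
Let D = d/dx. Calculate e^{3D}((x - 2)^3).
x^{3} + 3 x^{2} + 3 x + 1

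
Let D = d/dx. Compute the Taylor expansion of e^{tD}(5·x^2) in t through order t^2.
5 t^{2} + 10 t x + 5 x^{2}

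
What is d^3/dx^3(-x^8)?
- 336 x^{5}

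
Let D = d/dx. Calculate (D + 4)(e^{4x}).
8 e^{4 x}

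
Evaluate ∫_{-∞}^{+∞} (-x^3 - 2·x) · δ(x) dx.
0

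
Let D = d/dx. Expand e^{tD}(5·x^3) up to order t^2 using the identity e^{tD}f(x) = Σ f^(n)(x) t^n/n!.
5 x \left(3 t^{2} + 3 t x + x^{2}\right)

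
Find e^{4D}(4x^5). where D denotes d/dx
4 x^{5} + 80 x^{4} + 640 x^{3} + 2560 x^{2} + 5120 x + 4096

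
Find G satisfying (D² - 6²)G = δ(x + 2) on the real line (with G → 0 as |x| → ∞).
-\frac{e^{-6|x + 2|}}{12}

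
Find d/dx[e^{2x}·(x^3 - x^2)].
x \left(2 x^{2} + x - 2\right) e^{2 x}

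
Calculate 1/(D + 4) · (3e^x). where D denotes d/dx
\frac{3 e^{x}}{5}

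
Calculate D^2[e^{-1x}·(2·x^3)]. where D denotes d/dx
2 x \left(x^{2} - 6 x + 6\right) e^{- x}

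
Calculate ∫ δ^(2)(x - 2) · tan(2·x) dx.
8 \tan{\left(4 \right)} + 8 \tan^{3}{\left(4 \right)}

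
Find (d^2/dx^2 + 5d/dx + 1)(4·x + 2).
4 x + 22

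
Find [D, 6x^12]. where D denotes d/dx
72 x^{11}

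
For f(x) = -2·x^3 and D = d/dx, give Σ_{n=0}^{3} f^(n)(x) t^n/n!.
- 2 t^{3} - 6 t^{2} x - 6 t x^{2} - 2 x^{3}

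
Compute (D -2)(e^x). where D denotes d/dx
- e^{x}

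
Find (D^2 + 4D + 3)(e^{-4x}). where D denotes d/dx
3 e^{- 4 x}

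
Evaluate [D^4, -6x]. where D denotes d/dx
-24D^{3}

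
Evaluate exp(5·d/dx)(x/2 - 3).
\frac{x}{2} - \frac{1}{2}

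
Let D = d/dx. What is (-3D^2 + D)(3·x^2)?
6 x - 18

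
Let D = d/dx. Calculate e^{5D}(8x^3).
8 x^{3} + 120 x^{2} + 600 x + 1000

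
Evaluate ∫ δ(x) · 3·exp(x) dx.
3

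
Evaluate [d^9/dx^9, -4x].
-36\frac{d^{8}}{dx^{8}}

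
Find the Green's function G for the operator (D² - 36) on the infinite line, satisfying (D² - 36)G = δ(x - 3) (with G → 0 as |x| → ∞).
-\frac{e^{-6|x - 3|}}{12}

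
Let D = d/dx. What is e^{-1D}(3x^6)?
3 x^{6} - 18 x^{5} + 45 x^{4} - 60 x^{3} + 45 x^{2} - 18 x + 3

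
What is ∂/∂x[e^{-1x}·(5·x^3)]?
5 x^{2} \left(3 - x\right) e^{- x}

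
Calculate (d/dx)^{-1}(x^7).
\frac{x^{8}}{8}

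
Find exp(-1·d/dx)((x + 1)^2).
x^{2}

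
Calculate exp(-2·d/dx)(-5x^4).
- 5 x^{4} + 40 x^{3} - 120 x^{2} + 160 x - 80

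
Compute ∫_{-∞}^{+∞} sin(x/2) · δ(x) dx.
0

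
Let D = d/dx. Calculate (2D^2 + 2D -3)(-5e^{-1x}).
15 e^{- x}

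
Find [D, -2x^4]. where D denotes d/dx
- 8 x^{3}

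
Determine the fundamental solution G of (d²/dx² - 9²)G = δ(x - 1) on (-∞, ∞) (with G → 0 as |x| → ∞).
-\frac{e^{-9|x - 1|}}{18}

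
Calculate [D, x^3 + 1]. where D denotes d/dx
3 x^{2}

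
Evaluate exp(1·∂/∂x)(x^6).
x^{6} + 6 x^{5} + 15 x^{4} + 20 x^{3} + 15 x^{2} + 6 x + 1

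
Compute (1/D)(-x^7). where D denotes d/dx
- \frac{x^{8}}{8}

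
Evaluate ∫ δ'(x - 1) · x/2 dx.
- \frac{1}{2}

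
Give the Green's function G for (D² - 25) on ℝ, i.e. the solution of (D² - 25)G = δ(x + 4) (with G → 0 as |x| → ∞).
-\frac{e^{-5|x + 4|}}{10}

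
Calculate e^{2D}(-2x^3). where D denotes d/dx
- 2 x^{3} - 12 x^{2} - 24 x - 16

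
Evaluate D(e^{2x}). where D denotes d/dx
2 e^{2 x}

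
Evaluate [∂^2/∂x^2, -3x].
-6\frac{d}{dx}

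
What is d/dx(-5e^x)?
- 5 e^{x}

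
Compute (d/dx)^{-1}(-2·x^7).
- \frac{x^{8}}{4}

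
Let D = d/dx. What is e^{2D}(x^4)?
x^{4} + 8 x^{3} + 24 x^{2} + 32 x + 16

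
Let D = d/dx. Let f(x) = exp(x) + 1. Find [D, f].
e^{x}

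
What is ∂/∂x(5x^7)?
35 x^{6}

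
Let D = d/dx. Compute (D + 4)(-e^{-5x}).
e^{- 5 x}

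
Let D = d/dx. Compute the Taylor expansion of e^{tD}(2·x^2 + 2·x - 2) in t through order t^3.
2 t^{2} + 2 t \left(2 x + 1\right) + 2 x^{2} + 2 x - 2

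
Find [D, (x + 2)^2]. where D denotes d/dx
2 x + 4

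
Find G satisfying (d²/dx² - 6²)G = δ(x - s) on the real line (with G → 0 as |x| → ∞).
-\frac{e^{-6|x-s|}}{12}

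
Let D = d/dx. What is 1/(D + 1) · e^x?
\frac{e^{x}}{2}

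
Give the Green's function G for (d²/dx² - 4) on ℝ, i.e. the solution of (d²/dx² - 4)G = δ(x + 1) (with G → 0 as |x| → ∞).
-\frac{e^{-2|x + 1|}}{4}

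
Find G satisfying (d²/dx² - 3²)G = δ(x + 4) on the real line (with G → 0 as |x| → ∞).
-\frac{e^{-3|x + 4|}}{6}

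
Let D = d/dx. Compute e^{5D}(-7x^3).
- 7 x^{3} - 105 x^{2} - 525 x - 875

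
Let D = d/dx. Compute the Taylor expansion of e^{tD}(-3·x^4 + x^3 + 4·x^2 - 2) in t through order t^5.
- 3 t^{4} + t^{3} \left(1 - 12 x\right) + t^{2} \left(- 18 x^{2} + 3 x + 4\right) + t x \left(- 12 x^{2} + 3 x + 8\right) - 3 x^{4} + x^{3} + 4 x^{2} - 2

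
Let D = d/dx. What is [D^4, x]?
4D^{3}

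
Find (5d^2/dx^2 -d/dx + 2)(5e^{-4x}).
430 e^{- 4 x}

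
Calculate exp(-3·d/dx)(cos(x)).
\cos{\left(x - 3 \right)}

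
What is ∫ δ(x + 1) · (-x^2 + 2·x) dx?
-3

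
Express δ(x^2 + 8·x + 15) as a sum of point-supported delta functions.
\frac{\delta(x + 3) + \delta(x + 5)}{2}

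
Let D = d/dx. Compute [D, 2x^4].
8 x^{3}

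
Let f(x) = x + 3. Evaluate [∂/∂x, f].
1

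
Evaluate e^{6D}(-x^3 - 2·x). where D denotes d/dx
- x^{3} - 18 x^{2} - 110 x - 228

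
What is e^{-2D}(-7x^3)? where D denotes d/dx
- 7 x^{3} + 42 x^{2} - 84 x + 56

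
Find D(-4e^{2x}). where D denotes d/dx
- 8 e^{2 x}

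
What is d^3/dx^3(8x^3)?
48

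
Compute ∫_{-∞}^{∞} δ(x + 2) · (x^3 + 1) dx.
-7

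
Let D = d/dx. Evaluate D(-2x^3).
- 6 x^{2}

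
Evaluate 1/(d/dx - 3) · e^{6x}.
\frac{e^{6 x}}{3}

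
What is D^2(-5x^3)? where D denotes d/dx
- 30 x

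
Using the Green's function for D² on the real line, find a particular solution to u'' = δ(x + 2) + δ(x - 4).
\frac{|x + 2|}{2} + \frac{|x - 4|}{2}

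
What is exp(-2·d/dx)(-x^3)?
- x^{3} + 6 x^{2} - 12 x + 8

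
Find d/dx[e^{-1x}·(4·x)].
4 \left(1 - x\right) e^{- x}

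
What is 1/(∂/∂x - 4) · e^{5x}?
e^{5 x}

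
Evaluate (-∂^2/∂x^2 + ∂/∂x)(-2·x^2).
4 - 4 x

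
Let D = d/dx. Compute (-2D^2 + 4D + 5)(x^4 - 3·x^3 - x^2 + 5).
5 x^{4} + x^{3} - 65 x^{2} + 28 x + 29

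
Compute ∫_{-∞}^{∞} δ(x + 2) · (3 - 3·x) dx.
9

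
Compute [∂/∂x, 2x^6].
12 x^{5}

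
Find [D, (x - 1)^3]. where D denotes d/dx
3 \left(x - 1\right)^{2}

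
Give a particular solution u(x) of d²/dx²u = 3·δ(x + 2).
\frac{3|x + 2|}{2}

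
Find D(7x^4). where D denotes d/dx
28 x^{3}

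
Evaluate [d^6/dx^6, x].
6\frac{d^{5}}{dx^{5}}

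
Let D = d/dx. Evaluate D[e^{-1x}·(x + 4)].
\left(- x - 3\right) e^{- x}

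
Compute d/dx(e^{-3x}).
- 3 e^{- 3 x}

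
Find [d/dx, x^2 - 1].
2 x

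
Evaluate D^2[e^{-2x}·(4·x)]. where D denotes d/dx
16 \left(x - 1\right) e^{- 2 x}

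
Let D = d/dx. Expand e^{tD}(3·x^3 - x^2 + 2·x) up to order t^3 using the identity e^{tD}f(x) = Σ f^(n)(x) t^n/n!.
3 t^{3} + t^{2} \left(9 x - 1\right) + t \left(9 x^{2} - 2 x + 2\right) + 3 x^{3} - x^{2} + 2 x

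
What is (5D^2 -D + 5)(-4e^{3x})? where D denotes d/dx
- 188 e^{3 x}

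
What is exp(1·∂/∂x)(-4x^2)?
- 4 x^{2} - 8 x - 4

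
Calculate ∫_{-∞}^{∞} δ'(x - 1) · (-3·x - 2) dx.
3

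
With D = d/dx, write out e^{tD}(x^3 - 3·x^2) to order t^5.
t^{3} + 3 t^{2} \left(x - 1\right) + 3 t x \left(x - 2\right) + x^{3} - 3 x^{2}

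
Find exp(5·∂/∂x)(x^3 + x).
x^{3} + 15 x^{2} + 76 x + 130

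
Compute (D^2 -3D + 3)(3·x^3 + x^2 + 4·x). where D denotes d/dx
9 x^{3} - 24 x^{2} + 24 x - 10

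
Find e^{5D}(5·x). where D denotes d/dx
5 x + 25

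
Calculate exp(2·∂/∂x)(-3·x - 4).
- 3 x - 10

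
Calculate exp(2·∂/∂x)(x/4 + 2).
\frac{x}{4} + \frac{5}{2}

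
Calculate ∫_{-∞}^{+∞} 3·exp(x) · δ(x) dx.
3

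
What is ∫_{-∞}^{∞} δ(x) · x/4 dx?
0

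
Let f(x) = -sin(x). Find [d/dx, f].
- \cos{\left(x \right)}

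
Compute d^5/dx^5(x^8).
6720 x^{3}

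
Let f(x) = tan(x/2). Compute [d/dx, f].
\frac{1}{\cos{\left(x \right)} + 1}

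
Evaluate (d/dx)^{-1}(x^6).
\frac{x^{7}}{7}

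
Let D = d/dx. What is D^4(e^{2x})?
16 e^{2 x}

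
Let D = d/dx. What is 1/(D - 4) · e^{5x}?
e^{5 x}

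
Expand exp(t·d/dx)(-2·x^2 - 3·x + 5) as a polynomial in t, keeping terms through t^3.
- 2 t^{2} - t \left(4 x + 3\right) - 2 x^{2} - 3 x + 5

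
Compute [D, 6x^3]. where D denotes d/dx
18 x^{2}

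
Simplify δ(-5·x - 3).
\frac{\delta(x + 3/5)}{5}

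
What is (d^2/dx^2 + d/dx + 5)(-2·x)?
- 10 x - 2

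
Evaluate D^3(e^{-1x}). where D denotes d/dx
- e^{- x}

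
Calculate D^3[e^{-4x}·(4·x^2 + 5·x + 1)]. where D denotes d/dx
16 \left(- 16 x^{2} + 4 x + 5\right) e^{- 4 x}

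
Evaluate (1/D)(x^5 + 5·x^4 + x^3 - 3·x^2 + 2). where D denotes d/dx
\frac{x^{6}}{6} + x^{5} + \frac{x^{4}}{4} - x^{3} + 2 x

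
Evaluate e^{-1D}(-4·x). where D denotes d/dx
4 - 4 x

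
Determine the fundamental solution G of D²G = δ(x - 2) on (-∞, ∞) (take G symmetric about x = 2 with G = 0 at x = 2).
\frac{|x - 2|}{2}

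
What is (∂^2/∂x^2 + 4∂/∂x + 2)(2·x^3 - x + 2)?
2 x \left(2 x^{2} + 12 x + 5\right)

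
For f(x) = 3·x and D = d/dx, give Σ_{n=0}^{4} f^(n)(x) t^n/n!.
3 t + 3 x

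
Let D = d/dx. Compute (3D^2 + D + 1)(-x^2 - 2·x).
- x^{2} - 4 x - 8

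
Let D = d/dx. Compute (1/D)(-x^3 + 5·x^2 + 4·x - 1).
- \frac{x^{4}}{4} + \frac{5 x^{3}}{3} + 2 x^{2} - x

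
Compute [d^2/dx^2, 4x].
8\frac{d}{dx}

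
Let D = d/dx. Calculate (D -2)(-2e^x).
2 e^{x}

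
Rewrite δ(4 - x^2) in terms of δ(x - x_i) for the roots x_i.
\frac{\delta(x - 2) + \delta(x + 2)}{4}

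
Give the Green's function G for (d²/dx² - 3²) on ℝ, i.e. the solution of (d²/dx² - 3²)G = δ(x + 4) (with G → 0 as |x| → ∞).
-\frac{e^{-3|x + 4|}}{6}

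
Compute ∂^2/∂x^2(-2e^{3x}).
- 18 e^{3 x}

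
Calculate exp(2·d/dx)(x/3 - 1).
\frac{x}{3} - \frac{1}{3}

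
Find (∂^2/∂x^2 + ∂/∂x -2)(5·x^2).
- 10 x^{2} + 10 x + 10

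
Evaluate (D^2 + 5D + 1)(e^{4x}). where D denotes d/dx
37 e^{4 x}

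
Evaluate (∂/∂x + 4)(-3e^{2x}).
- 18 e^{2 x}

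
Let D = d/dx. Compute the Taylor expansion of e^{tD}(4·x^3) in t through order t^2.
4 x \left(3 t^{2} + 3 t x + x^{2}\right)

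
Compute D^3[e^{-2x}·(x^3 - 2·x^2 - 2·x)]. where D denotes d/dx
2 \left(- 4 x^{3} + 26 x^{2} - 34 x + 3\right) e^{- 2 x}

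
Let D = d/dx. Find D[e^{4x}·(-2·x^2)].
4 x \left(- 2 x - 1\right) e^{4 x}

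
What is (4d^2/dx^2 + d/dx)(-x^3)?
3 x \left(- x - 8\right)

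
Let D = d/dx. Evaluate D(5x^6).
30 x^{5}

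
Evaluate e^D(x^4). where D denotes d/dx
x^{4} + 4 x^{3} + 6 x^{2} + 4 x + 1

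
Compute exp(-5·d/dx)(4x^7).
4 x^{7} - 140 x^{6} + 2100 x^{5} - 17500 x^{4} + 87500 x^{3} - 262500 x^{2} + 437500 x - 312500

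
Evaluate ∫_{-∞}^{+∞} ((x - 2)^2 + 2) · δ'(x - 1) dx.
2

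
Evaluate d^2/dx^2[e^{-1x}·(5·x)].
5 \left(x - 2\right) e^{- x}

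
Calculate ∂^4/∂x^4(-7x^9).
- 21168 x^{5}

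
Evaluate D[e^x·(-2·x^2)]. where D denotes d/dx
2 x \left(- x - 2\right) e^{x}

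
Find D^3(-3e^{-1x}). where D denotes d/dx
3 e^{- x}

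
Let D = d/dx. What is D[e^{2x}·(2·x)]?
\left(4 x + 2\right) e^{2 x}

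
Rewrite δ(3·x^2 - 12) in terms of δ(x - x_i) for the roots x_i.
\frac{\delta(x - 2) + \delta(x + 2)}{12}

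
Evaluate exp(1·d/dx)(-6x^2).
- 6 x^{2} - 12 x - 6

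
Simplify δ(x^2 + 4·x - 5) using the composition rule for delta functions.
\frac{\delta(x + 5) + \delta(x - 1)}{6}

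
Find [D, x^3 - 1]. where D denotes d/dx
3 x^{2}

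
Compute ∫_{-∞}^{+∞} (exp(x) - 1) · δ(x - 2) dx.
-1 + e^{2}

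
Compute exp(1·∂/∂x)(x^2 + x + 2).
x^{2} + 3 x + 4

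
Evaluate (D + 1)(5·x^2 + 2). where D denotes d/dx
5 x^{2} + 10 x + 2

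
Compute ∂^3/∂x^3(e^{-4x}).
- 64 e^{- 4 x}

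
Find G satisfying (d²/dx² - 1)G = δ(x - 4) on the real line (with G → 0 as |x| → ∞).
-\frac{e^{-|x - 4|}}{2}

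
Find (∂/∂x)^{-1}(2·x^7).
\frac{x^{8}}{4}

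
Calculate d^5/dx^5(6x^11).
332640 x^{6}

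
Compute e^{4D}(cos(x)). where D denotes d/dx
\cos{\left(x + 4 \right)}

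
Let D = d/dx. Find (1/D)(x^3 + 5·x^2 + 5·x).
\frac{x^{4}}{4} + \frac{5 x^{3}}{3} + \frac{5 x^{2}}{2}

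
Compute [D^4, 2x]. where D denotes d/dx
8D^{3}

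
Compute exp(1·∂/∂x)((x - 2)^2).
x^{2} - 2 x + 1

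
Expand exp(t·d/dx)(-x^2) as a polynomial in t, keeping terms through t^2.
- t^{2} - 2 t x - x^{2}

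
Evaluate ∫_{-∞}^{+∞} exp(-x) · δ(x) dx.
1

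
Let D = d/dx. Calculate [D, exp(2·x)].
2 e^{2 x}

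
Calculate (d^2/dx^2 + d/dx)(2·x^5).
10 x^{3} \left(x + 4\right)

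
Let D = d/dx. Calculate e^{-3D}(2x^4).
2 x^{4} - 24 x^{3} + 108 x^{2} - 216 x + 162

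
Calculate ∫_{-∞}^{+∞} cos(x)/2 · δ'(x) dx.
0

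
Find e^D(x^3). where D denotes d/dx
x^{3} + 3 x^{2} + 3 x + 1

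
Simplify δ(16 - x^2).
\frac{\delta(x - 4) + \delta(x + 4)}{8}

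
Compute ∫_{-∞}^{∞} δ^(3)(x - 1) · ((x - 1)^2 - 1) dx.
0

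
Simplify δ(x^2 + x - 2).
\frac{\delta(x - 1) + \delta(x + 2)}{3}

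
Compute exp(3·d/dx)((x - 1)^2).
x^{2} + 4 x + 4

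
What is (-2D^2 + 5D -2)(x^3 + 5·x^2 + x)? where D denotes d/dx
- 2 x^{3} + 5 x^{2} + 36 x - 15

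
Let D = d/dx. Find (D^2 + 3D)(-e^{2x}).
- 10 e^{2 x}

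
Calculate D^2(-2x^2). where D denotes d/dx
-4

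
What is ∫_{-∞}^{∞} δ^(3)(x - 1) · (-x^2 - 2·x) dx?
0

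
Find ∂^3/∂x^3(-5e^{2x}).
- 40 e^{2 x}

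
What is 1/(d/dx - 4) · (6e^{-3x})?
- \frac{6 e^{- 3 x}}{7}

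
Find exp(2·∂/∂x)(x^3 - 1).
x^{3} + 6 x^{2} + 12 x + 7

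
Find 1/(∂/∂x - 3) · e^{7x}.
\frac{e^{7 x}}{4}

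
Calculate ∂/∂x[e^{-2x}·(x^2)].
2 x \left(1 - x\right) e^{- 2 x}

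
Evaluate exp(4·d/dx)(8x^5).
8 x^{5} + 160 x^{4} + 1280 x^{3} + 5120 x^{2} + 10240 x + 8192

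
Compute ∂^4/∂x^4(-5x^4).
-120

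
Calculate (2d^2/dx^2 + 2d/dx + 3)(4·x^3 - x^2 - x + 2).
x \left(12 x^{2} + 21 x + 41\right)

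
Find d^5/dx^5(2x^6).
1440 x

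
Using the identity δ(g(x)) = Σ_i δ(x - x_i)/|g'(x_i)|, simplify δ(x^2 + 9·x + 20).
\frac{\delta(x + 4) + \delta(x + 5)}{1}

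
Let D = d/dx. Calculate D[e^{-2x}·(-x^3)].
x^{2} \left(2 x - 3\right) e^{- 2 x}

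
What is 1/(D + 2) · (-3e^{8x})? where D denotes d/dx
- \frac{3 e^{8 x}}{10}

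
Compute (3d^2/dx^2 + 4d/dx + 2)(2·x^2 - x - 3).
4 x^{2} + 14 x + 2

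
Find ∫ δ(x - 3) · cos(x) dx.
\cos{\left(3 \right)}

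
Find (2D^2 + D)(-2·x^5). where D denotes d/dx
10 x^{3} \left(- x - 8\right)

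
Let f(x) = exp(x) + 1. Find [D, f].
e^{x}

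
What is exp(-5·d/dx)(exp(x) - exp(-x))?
- e^{5 - x} + e^{x - 5}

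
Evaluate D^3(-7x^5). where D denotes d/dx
- 420 x^{2}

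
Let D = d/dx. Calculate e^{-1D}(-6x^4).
- 6 x^{4} + 24 x^{3} - 36 x^{2} + 24 x - 6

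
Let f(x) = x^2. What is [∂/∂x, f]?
2 x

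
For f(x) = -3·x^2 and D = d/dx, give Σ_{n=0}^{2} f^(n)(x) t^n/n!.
- 3 t^{2} - 6 t x - 3 x^{2}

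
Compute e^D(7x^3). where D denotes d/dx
7 x^{3} + 21 x^{2} + 21 x + 7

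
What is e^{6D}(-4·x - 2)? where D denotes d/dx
- 4 x - 26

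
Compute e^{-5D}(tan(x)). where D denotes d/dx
\tan{\left(x - 5 \right)}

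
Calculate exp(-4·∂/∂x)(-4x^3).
- 4 x^{3} + 48 x^{2} - 192 x + 256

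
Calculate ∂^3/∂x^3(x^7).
210 x^{4}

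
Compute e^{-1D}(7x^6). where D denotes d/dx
7 x^{6} - 42 x^{5} + 105 x^{4} - 140 x^{3} + 105 x^{2} - 42 x + 7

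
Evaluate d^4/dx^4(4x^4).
96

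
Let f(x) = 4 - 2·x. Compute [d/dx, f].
-2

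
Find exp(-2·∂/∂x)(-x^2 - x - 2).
- x^{2} + 3 x - 4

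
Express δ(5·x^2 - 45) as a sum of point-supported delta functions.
\frac{\delta(x - 3) + \delta(x + 3)}{30}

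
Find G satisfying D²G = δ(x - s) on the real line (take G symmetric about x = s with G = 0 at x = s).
\frac{|x - s|}{2}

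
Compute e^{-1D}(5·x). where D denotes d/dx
5 x - 5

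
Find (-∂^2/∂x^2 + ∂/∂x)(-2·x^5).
10 x^{3} \left(4 - x\right)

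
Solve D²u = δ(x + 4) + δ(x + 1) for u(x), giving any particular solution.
\frac{|x + 4|}{2} + \frac{|x + 1|}{2}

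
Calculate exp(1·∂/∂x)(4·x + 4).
4 x + 8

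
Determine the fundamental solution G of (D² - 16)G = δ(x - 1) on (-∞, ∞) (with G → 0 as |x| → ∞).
-\frac{e^{-4|x - 1|}}{8}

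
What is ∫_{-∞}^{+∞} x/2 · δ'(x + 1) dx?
- \frac{1}{2}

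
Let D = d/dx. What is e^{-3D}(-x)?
3 - x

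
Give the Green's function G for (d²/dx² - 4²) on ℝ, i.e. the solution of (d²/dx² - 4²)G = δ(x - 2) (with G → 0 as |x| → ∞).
-\frac{e^{-4|x - 2|}}{8}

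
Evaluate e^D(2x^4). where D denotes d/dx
2 x^{4} + 8 x^{3} + 12 x^{2} + 8 x + 2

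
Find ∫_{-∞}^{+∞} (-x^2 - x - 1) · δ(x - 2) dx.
-7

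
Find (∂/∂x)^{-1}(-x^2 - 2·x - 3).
- \frac{x^{3}}{3} - x^{2} - 3 x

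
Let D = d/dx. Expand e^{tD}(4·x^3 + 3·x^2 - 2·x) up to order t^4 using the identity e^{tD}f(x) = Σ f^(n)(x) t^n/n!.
4 t^{3} + t^{2} \left(12 x + 3\right) + 2 t \left(6 x^{2} + 3 x - 1\right) + 4 x^{3} + 3 x^{2} - 2 x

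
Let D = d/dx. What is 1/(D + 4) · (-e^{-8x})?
\frac{e^{- 8 x}}{4}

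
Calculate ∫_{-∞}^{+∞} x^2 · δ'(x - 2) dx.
-4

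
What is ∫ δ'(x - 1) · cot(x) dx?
\frac{1}{\sin^{2}{\left(1 \right)}}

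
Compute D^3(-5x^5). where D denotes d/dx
- 300 x^{2}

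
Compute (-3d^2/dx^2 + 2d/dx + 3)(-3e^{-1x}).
6 e^{- x}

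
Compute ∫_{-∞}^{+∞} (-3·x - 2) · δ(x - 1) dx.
-5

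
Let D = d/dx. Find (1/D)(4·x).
2 x^{2}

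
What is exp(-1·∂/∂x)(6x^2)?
6 x^{2} - 12 x + 6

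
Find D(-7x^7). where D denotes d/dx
- 49 x^{6}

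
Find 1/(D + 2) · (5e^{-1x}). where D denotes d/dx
5 e^{- x}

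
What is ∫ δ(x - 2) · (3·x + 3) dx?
9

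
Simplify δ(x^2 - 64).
\frac{\delta(x - 8) + \delta(x + 8)}{16}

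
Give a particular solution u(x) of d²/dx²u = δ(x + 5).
\frac{|x + 5|}{2}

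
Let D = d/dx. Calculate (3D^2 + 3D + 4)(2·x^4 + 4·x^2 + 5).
8 x^{4} + 24 x^{3} + 88 x^{2} + 24 x + 44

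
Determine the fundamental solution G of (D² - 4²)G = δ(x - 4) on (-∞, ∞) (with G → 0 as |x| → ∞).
-\frac{e^{-4|x - 4|}}{8}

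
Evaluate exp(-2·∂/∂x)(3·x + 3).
3 x - 3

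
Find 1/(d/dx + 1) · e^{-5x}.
- \frac{e^{- 5 x}}{4}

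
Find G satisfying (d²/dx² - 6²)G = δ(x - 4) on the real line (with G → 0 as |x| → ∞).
-\frac{e^{-6|x - 4|}}{12}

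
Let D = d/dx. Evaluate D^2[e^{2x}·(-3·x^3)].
- 6 x \left(2 x^{2} + 6 x + 3\right) e^{2 x}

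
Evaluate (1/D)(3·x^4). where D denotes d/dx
\frac{3 x^{5}}{5}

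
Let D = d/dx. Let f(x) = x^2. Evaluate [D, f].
2 x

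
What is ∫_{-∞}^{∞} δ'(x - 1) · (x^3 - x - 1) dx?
-2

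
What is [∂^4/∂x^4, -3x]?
-12\frac{d^{3}}{dx^{3}}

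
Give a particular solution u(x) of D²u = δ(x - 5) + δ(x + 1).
\frac{|x - 5|}{2} + \frac{|x + 1|}{2}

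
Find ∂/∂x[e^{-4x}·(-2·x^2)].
4 x \left(2 x - 1\right) e^{- 4 x}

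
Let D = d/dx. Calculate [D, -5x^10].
- 50 x^{9}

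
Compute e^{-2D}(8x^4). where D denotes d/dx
8 x^{4} - 64 x^{3} + 192 x^{2} - 256 x + 128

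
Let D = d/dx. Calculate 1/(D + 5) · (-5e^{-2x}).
- \frac{5 e^{- 2 x}}{3}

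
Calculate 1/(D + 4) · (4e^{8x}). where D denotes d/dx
\frac{e^{8 x}}{3}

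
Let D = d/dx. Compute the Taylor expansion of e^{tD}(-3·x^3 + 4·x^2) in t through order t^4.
- 3 t^{3} - t^{2} \left(9 x - 4\right) - t x \left(9 x - 8\right) - 3 x^{3} + 4 x^{2}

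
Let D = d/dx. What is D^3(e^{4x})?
64 e^{4 x}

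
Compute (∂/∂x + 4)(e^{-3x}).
e^{- 3 x}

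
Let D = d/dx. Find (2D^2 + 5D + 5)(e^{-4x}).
17 e^{- 4 x}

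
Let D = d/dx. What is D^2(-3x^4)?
- 36 x^{2}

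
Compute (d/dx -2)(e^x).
- e^{x}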